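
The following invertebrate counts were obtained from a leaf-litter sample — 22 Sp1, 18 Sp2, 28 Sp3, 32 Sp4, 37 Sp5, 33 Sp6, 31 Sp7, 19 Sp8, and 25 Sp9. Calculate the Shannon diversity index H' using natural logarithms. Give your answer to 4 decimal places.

Total N = 22+18+28+32+37+33+31+19+25 = 245, so the proportions are 0.089796, 0.073469, 0.114286, 0.130612, 0.15102, 0.134694, 0.126531, 0.077551, 0.102041 (working shown to 6 dp, full precision carried).
Each pᵢ ln pᵢ term: 0.089796×(-2.410216)=-0.216428, 0.073469×(-2.610886)=-0.191820, 0.114286×(-2.169054)=-0.247892, 0.130612×(-2.035522)=-0.265864, 0.15102×(-1.890340)=-0.285480, 0.134694×(-2.004751)=-0.270028, 0.126531×(-2.067271)=-0.261573, 0.077551×(-2.556819)=-0.198284, 0.102041×(-2.282382)=-0.232896.
Sum = -2.170265, so H' = 2.1703.

2.1703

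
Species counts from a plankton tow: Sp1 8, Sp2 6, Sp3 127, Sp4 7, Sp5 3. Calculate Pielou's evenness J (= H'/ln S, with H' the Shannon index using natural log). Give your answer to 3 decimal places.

Total N = 8+6+127+7+3 = 151, so the proportions are 0.05298, 0.03974, 0.84106, 0.04636, 0.01987 (working shown to 5 dp, full precision carried).
H' = −Σ pᵢ ln pᵢ = −((-0.15565) + (-0.12817) + (-0.14558) + (-0.14238) + (-0.07785)) = 0.64963.
With S = 5 species, ln S = 1.60944, so J = 0.64963/1.60944 = 0.40364, i.e. 0.404 to 3 decimal places.

0.404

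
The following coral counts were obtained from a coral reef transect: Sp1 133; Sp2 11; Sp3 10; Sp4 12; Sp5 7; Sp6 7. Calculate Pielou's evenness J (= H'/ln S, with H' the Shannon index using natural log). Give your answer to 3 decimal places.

0.551

Total N = 133+11+10+12+7+7 = 180, so the proportions are 0.73889, 0.06111, 0.05556, 0.06667, 0.03889, 0.03889 (working shown to 5 dp, full precision carried).
H' = −Σ pᵢ ln pᵢ = −((-0.22359) + (-0.17081) + (-0.16058) + (-0.18054) + (-0.12627) + (-0.12627)) = 0.98806.
With S = 6 species, ln S = 1.79176, so J = 0.98806/1.79176 = 0.55145, i.e. 0.551 to 3 decimal places.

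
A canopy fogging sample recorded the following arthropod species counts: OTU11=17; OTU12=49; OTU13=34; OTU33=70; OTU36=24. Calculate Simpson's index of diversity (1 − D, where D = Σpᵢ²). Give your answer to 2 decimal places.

0.75

Total N = 17+49+34+70+24 = 194, so the proportions are 0.0876, 0.2526, 0.1753, 0.3608, 0.1237 (working shown to 4 dp, full precision carried).
D = 0.0876² + 0.2526² + 0.1753² + 0.3608² + 0.1237² = 0.0077 + 0.0638 + 0.0307 + 0.1302 + 0.0153 = 0.2477.
So 1 − D = 0.7523, i.e. 0.75 to 2 decimal places.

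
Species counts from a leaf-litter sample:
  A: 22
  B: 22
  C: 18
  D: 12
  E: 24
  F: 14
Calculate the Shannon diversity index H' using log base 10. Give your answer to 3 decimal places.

Total N = 22+22+18+12+24+14 = 112, so the proportions are 0.19643, 0.19643, 0.16071, 0.10714, 0.21429, 0.125 (working shown to 5 dp, full precision carried).
Each pᵢ log₁₀ pᵢ term: 0.19643×(-0.70680)=-0.13883, 0.19643×(-0.70680)=-0.13883, 0.16071×(-0.79395)=-0.12760, 0.10714×(-0.97004)=-0.10393, 0.21429×(-0.66901)=-0.14336, 0.125×(-0.90309)=-0.11289.
Sum = -0.76545, so H' = 0.765.

0.765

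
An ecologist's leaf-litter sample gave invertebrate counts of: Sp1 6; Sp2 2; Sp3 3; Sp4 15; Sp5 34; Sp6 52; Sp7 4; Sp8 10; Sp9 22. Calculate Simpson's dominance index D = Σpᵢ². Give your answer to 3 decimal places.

Total N = 6+2+3+15+34+52+4+10+22 = 148, so the proportions are 0.04054, 0.01351, 0.02027, 0.10135, 0.22973, 0.35135, 0.02703, 0.06757, 0.14865 (working shown to 5 dp, full precision carried).
D = 0.04054² + 0.01351² + 0.02027² + 0.10135² + 0.22973² + 0.35135² + 0.02703² + 0.06757² + 0.14865² = 0.00164 + 0.00018 + 0.00041 + 0.01027 + 0.05278 + 0.12345 + 0.00073 + 0.00457 + 0.02210 = 0.21612.
To 3 decimal places, D = 0.216.

0.216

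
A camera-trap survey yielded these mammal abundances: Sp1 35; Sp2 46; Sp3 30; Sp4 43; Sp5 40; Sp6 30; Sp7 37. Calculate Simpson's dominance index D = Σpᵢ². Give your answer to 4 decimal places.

0.1462

Total N = 35+46+30+43+40+30+37 = 261, so the proportions are 0.1341, 0.176245, 0.114943, 0.164751, 0.153257, 0.114943, 0.141762 (working shown to 6 dp, full precision carried).
D = 0.1341² + 0.176245² + 0.114943² + 0.164751² + 0.153257² + 0.114943² + 0.141762² = 0.017983 + 0.031062 + 0.013212 + 0.027143 + 0.023488 + 0.013212 + 0.020097 = 0.146196.
To 4 decimal places, D = 0.1462.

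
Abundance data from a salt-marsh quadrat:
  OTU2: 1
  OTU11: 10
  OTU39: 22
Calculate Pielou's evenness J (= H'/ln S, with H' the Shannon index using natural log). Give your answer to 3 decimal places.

0.672

Total N = 1+10+22 = 33, so the proportions are 0.0303, 0.30303, 0.66667 (working shown to 5 dp, full precision carried).
H' = −Σ pᵢ ln pᵢ = −((-0.10595) + (-0.36179) + (-0.27031)) = 0.73806.
With S = 3 species, ln S = 1.09861, so J = 0.73806/1.09861 = 0.67181, i.e. 0.672 to 3 decimal places.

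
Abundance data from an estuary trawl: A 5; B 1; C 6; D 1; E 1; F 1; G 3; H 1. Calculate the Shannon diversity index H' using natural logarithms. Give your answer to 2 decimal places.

Total N = 5+1+6+1+1+1+3+1 = 19, so the proportions are 0.2632, 0.0526, 0.3158, 0.0526, 0.0526, 0.0526, 0.1579, 0.0526 (working shown to 4 dp, full precision carried).
Each pᵢ ln pᵢ term: 0.2632×(-1.3350)=-0.3513, 0.0526×(-2.9444)=-0.1550, 0.3158×(-1.1527)=-0.3640, 0.0526×(-2.9444)=-0.1550, 0.0526×(-2.9444)=-0.1550, 0.0526×(-2.9444)=-0.1550, 0.1579×(-1.8458)=-0.2914, 0.0526×(-2.9444)=-0.1550.
Sum = -1.7816, so H' = 1.78.

1.78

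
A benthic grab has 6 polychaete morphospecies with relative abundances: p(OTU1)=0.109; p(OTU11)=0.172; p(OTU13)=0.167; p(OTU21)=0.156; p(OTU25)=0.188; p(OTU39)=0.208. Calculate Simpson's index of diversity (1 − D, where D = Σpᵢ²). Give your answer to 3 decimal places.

D = 0.109² + 0.172² + 0.167² + 0.156² + 0.188² + 0.208² = 0.01188 + 0.02958 + 0.02789 + 0.02434 + 0.03534 + 0.04326 = 0.17230 (working shown to 5 dp, full precision carried).
So 1 − D = 0.82770, i.e. 0.828 to 3 decimal places.

0.828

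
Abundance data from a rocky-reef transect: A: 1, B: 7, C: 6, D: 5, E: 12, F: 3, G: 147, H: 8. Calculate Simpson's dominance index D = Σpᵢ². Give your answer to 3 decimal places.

0.614

Total N = 1+7+6+5+12+3+147+8 = 189, so the proportions are 0.00529, 0.03704, 0.03175, 0.02646, 0.06349, 0.01587, 0.77778, 0.04233 (working shown to 5 dp, full precision carried).
D = 0.00529² + 0.03704² + 0.03175² + 0.02646² + 0.06349² + 0.01587² + 0.77778² + 0.04233² = 0.00003 + 0.00137 + 0.00101 + 0.00070 + 0.00403 + 0.00025 + 0.60494 + 0.00179 = 0.61412.
To 3 decimal places, D = 0.614.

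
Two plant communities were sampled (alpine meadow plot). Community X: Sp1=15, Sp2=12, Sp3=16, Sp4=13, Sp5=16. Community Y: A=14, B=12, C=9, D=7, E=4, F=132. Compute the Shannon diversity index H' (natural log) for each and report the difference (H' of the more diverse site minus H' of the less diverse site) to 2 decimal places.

Community X: N=72, proportions 0.2083, 0.1667, 0.2222, 0.1806, 0.2222, giving H' = 1.6030 (working shown to 4 dp, full precision carried).
Community Y: N=178, proportions 0.0787, 0.0674, 0.0506, 0.0393, 0.0225, 0.7416, giving H' = 0.9670.
Difference = |1.6030 − 0.9670| = 0.6360, i.e. 0.64 to 2 decimal places.

0.64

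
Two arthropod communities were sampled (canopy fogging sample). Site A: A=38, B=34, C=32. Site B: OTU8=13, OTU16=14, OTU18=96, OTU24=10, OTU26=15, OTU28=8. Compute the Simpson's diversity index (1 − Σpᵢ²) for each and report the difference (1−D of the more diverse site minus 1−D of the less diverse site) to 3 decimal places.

Site A: N=104, proportions 0.36538, 0.32692, 0.30769, giving 1−D = 0.66494 (working shown to 5 dp, full precision carried).
Site B: N=156, proportions 0.08333, 0.08974, 0.61538, 0.0641, 0.09615, 0.05128, giving 1−D = 0.59032.
Difference = |0.66494 − 0.59032| = 0.07462, i.e. 0.075 to 3 decimal places.

0.075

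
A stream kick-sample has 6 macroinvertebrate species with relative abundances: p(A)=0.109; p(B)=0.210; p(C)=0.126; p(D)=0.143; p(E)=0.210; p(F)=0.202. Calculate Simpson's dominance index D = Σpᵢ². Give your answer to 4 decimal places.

D = 0.109² + 0.21² + 0.126² + 0.143² + 0.21² + 0.202² = 0.011881 + 0.044100 + 0.015876 + 0.020449 + 0.044100 + 0.040804 = 0.177210 (working shown to 6 dp, full precision carried).
To 4 decimal places, D = 0.1772.

0.1772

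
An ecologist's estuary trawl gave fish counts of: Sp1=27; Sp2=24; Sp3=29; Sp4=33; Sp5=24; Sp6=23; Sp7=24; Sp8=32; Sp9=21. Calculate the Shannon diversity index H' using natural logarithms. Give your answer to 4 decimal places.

2.1862

Total N = 27+24+29+33+24+23+24+32+21 = 237, so the proportions are 0.113924, 0.101266, 0.122363, 0.139241, 0.101266, 0.097046, 0.101266, 0.135021, 0.088608 (working shown to 6 dp, full precision carried).
Each pᵢ ln pᵢ term: 0.113924×(-2.172223)=-0.247468, 0.101266×(-2.290006)=-0.231899, 0.122363×(-2.100764)=-0.257056, 0.139241×(-1.971553)=-0.274520, 0.101266×(-2.290006)=-0.231899, 0.097046×(-2.332566)=-0.226367, 0.101266×(-2.290006)=-0.231899, 0.135021×(-2.002324)=-0.270356, 0.088608×(-2.423538)=-0.214744.
Sum = -2.186209, so H' = 2.1862.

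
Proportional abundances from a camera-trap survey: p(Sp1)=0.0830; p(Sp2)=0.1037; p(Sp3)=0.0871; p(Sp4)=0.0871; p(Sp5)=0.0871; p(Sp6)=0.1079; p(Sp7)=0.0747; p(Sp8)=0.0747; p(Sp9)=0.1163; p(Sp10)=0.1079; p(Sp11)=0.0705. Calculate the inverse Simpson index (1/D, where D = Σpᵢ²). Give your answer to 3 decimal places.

10.713

D = 0.083² + 0.1037² + 0.0871² + 0.0871² + 0.0871² + 0.1079² + 0.0747² + 0.0747² + 0.1163² + 0.1079² + 0.0705² = 0.00688900 + 0.01075369 + 0.00758641 + 0.00758641 + 0.00758641 + 0.01164241 + 0.00558009 + 0.00558009 + 0.01352569 + 0.01164241 + 0.00497025 = 0.09334286 (working shown to 8 dp, full precision carried).
So 1/D = 10.71319, i.e. 10.713 to 3 decimal places.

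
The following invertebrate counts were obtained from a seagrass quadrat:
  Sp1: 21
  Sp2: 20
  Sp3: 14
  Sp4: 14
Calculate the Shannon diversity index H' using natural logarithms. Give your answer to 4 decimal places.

1.3683

Total N = 21+20+14+14 = 69, so the proportions are 0.304348, 0.289855, 0.202899, 0.202899 (working shown to 6 dp, full precision carried).
Each pᵢ ln pᵢ term: 0.304348×(-1.189584)=-0.362047, 0.289855×(-1.238374)=-0.358949, 0.202899×(-1.595049)=-0.323633, 0.202899×(-1.595049)=-0.323633.
Sum = -1.368263, so H' = 1.3683.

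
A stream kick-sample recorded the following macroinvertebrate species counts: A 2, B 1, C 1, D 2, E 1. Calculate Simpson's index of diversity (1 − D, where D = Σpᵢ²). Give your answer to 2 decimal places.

0.78

Total N = 2+1+1+2+1 = 7, so the proportions are 0.2857, 0.1429, 0.1429, 0.2857, 0.1429 (working shown to 4 dp, full precision carried).
D = 0.2857² + 0.1429² + 0.1429² + 0.2857² + 0.1429² = 0.0816 + 0.0204 + 0.0204 + 0.0816 + 0.0204 = 0.2245.
So 1 − D = 0.7755, i.e. 0.78 to 2 decimal places.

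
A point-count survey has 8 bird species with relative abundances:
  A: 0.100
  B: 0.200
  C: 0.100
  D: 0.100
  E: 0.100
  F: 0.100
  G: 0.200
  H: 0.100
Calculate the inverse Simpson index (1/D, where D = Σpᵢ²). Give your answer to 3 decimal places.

7.143

D = 0.1² + 0.2² + 0.1² + 0.1² + 0.1² + 0.1² + 0.2² + 0.1² = 0.0100000 + 0.0400000 + 0.0100000 + 0.0100000 + 0.0100000 + 0.0100000 + 0.0400000 + 0.0100000 = 0.1400000 (working shown to 7 dp, full precision carried).
So 1/D = 7.14286, i.e. 7.143 to 3 decimal places.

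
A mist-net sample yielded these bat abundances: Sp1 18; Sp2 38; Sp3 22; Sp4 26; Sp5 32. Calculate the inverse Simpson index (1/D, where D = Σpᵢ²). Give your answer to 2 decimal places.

4.68

Total N = 18+38+22+26+32 = 136, so the proportions are 0.132353, 0.279412, 0.161765, 0.191176, 0.235294 (working shown to 6 dp, full precision carried).
D = 0.132353² + 0.279412² + 0.161765² + 0.191176² + 0.235294² = 0.017517 + 0.078071 + 0.026168 + 0.036548 + 0.055363 = 0.213668.
So 1/D = 4.6802, i.e. 4.68 to 2 decimal places.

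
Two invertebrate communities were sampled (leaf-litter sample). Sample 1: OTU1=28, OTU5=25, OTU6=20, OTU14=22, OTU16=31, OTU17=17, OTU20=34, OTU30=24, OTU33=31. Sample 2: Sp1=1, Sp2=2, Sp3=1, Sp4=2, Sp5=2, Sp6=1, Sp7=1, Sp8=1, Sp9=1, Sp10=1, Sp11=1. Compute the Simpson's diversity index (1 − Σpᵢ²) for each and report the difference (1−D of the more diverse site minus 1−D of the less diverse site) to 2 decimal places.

0.01

Sample 1: N=232, proportions 0.12069, 0.10776, 0.08621, 0.09483, 0.13362, 0.07328, 0.14655, 0.10345, 0.13362, giving 1−D = 0.88414 (working shown to 5 dp, full precision carried).
Sample 2: N=14, proportions 0.07143, 0.14286, 0.07143, 0.14286, 0.14286, 0.07143, 0.07143, 0.07143, 0.07143, 0.07143, 0.07143, giving 1−D = 0.89796.
Difference = |0.88414 − 0.89796| = 0.01382, i.e. 0.01 to 2 decimal places.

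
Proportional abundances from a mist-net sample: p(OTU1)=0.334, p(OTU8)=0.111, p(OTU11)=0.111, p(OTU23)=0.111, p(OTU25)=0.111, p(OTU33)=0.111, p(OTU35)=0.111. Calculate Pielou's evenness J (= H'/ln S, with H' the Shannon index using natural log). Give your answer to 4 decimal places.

0.9406

H' = −Σ pᵢ ln pᵢ = −((-0.366269) + (-0.244003) + (-0.244003) + (-0.244003) + (-0.244003) + (-0.244003) + (-0.244003)) = 1.830287 (working shown to 6 dp, full precision carried).
With S = 7 species, ln S = 1.945910, so J = 1.830287/1.945910 = 0.940581, i.e. 0.9406 to 4 decimal places.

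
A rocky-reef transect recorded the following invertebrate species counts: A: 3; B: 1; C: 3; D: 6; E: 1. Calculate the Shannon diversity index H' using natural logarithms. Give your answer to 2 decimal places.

Total N = 3+1+3+6+1 = 14, so the proportions are 0.2143, 0.0714, 0.2143, 0.4286, 0.0714 (working shown to 4 dp, full precision carried).
Each pᵢ ln pᵢ term: 0.2143×(-1.5404)=-0.3301, 0.0714×(-2.6391)=-0.1885, 0.2143×(-1.5404)=-0.3301, 0.4286×(-0.8473)=-0.3631, 0.0714×(-2.6391)=-0.1885.
Sum = -1.4003, so H' = 1.40.

1.40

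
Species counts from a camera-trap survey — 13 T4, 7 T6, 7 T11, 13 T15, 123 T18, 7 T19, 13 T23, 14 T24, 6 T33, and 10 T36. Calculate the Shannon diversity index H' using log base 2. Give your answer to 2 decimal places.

Total N = 13+7+7+13+123+7+13+14+6+10 = 213, so the proportions are 0.061, 0.0329, 0.0329, 0.061, 0.5775, 0.0329, 0.061, 0.0657, 0.0282, 0.0469 (working shown to 4 dp, full precision carried).
Each pᵢ log₂ pᵢ term: 0.061×(-4.0343)=-0.2462, 0.0329×(-4.9274)=-0.1619, 0.0329×(-4.9274)=-0.1619, 0.061×(-4.0343)=-0.2462, 0.5775×(-0.7922)=-0.4575, 0.0329×(-4.9274)=-0.1619, 0.061×(-4.0343)=-0.2462, 0.0657×(-3.9274)=-0.2581, 0.0282×(-5.1497)=-0.1451, 0.0469×(-4.4128)=-0.2072.
Sum = -2.2923, so H' = 2.29.

2.29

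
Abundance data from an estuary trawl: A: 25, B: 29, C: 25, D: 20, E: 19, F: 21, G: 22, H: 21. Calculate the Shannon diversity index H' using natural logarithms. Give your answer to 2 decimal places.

Total N = 25+29+25+20+19+21+22+21 = 182, so the proportions are 0.1374, 0.1593, 0.1374, 0.1099, 0.1044, 0.1154, 0.1209, 0.1154 (working shown to 4 dp, full precision carried).
Each pᵢ ln pᵢ term: 0.1374×(-1.9851)=-0.2727, 0.1593×(-1.8367)=-0.2927, 0.1374×(-1.9851)=-0.2727, 0.1099×(-2.2083)=-0.2427, 0.1044×(-2.2596)=-0.2359, 0.1154×(-2.1595)=-0.2492, 0.1209×(-2.1130)=-0.2554, 0.1154×(-2.1595)=-0.2492.
Sum = -2.0703, so H' = 2.07.

2.07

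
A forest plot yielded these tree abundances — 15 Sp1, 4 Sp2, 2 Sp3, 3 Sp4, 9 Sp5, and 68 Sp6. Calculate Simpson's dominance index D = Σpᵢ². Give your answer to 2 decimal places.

Total N = 15+4+2+3+9+68 = 101, so the proportions are 0.1485, 0.0396, 0.0198, 0.0297, 0.0891, 0.6733 (working shown to 4 dp, full precision carried).
D = 0.1485² + 0.0396² + 0.0198² + 0.0297² + 0.0891² + 0.6733² = 0.0221 + 0.0016 + 0.0004 + 0.0009 + 0.0079 + 0.4533 = 0.4861.
To 2 decimal places, D = 0.49.

0.49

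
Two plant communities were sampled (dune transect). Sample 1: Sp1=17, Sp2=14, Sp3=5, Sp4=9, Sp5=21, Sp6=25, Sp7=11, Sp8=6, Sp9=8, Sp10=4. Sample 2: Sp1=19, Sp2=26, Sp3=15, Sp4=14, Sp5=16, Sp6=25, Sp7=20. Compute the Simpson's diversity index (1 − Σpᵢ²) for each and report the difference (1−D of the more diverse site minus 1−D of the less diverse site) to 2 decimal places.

Sample 1: N=120, proportions 0.1417, 0.1167, 0.0417, 0.075, 0.175, 0.2083, 0.0917, 0.05, 0.0667, 0.0333, giving 1−D = 0.8685 (working shown to 4 dp, full precision carried).
Sample 2: N=135, proportions 0.1407, 0.1926, 0.1111, 0.1037, 0.1185, 0.1852, 0.1481, giving 1−D = 0.8497.
Difference = |0.8685 − 0.8497| = 0.0188, i.e. 0.02 to 2 decimal places.

0.02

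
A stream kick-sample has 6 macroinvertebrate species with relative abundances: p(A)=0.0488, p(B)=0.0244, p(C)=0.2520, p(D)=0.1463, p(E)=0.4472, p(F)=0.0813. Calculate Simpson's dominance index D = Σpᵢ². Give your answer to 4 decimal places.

D = 0.0488² + 0.0244² + 0.252² + 0.1463² + 0.4472² + 0.0813² = 0.002381 + 0.000595 + 0.063504 + 0.021404 + 0.199988 + 0.006610 = 0.294482 (working shown to 6 dp, full precision carried).
To 4 decimal places, D = 0.2945.

0.2945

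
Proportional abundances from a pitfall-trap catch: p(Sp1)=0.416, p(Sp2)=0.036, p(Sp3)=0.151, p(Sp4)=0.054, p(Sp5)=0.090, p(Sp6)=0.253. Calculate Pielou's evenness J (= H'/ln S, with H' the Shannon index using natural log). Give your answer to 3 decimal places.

H' = −Σ pᵢ ln pᵢ = −((-0.36486) + (-0.11967) + (-0.28546) + (-0.15761) + (-0.21672) + (-0.34771)) = 1.49204 (working shown to 5 dp, full precision carried).
With S = 6 species, ln S = 1.79176, so J = 1.49204/1.79176 = 0.83272, i.e. 0.833 to 3 decimal places.

0.833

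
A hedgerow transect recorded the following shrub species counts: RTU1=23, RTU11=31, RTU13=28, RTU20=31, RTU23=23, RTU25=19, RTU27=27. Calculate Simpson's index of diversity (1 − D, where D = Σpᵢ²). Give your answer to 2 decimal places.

0.85

Total N = 23+31+28+31+23+19+27 = 182, so the proportions are 0.1264, 0.1703, 0.1538, 0.1703, 0.1264, 0.1044, 0.1484 (working shown to 4 dp, full precision carried).
D = 0.1264² + 0.1703² + 0.1538² + 0.1703² + 0.1264² + 0.1044² + 0.1484² = 0.0160 + 0.0290 + 0.0237 + 0.0290 + 0.0160 + 0.0109 + 0.0220 = 0.1465.
So 1 − D = 0.8535, i.e. 0.85 to 2 decimal places.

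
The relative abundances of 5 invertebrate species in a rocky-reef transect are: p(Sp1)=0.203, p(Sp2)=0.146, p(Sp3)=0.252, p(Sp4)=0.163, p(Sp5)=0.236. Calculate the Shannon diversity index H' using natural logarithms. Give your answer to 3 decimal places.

Each pᵢ ln pᵢ term (working shown to 5 dp, full precision carried): 0.203×(-1.59455)=-0.32369, 0.146×(-1.92415)=-0.28093, 0.252×(-1.37833)=-0.34734, 0.163×(-1.81401)=-0.29568, 0.236×(-1.44392)=-0.34077.
Sum = -1.58841, so H' = 1.588.

1.588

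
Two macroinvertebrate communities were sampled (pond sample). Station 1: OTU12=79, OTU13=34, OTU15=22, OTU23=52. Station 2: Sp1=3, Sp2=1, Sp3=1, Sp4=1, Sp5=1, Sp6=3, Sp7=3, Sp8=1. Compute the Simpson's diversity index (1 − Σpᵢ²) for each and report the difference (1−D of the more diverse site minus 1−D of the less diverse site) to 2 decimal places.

Station 1: N=187, proportions 0.4225, 0.1818, 0.1176, 0.2781, giving 1−D = 0.6973 (working shown to 4 dp, full precision carried).
Station 2: N=14, proportions 0.2143, 0.0714, 0.0714, 0.0714, 0.0714, 0.2143, 0.2143, 0.0714, giving 1−D = 0.8367.
Difference = |0.6973 − 0.8367| = 0.1394, i.e. 0.14 to 2 decimal places.

0.14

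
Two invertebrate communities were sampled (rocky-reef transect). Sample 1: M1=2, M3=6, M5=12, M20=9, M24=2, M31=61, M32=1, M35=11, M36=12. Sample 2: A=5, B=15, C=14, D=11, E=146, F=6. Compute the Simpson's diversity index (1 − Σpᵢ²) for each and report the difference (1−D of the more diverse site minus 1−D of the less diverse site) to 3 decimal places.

0.249

Sample 1: N=116, proportions 0.01724, 0.05172, 0.10345, 0.07759, 0.01724, 0.52586, 0.00862, 0.09483, 0.10345, giving 1−D = 0.68371 (working shown to 5 dp, full precision carried).
Sample 2: N=197, proportions 0.02538, 0.07614, 0.07107, 0.05584, 0.74112, 0.03046, giving 1−D = 0.43521.
Difference = |0.68371 − 0.43521| = 0.24850, i.e. 0.249 to 3 decimal places.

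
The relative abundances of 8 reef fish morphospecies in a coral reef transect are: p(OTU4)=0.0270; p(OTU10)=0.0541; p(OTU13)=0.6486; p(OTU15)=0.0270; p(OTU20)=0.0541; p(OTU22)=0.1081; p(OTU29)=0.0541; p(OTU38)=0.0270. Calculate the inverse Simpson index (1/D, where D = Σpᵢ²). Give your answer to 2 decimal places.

2.26

D = 0.027² + 0.0541² + 0.6486² + 0.027² + 0.0541² + 0.1081² + 0.0541² + 0.027² = 0.00073 + 0.00293 + 0.42068 + 0.00073 + 0.00293 + 0.01169 + 0.00293 + 0.00073 = 0.44333 (working shown to 5 dp, full precision carried).
So 1/D = 2.2556, i.e. 2.26 to 2 decimal places.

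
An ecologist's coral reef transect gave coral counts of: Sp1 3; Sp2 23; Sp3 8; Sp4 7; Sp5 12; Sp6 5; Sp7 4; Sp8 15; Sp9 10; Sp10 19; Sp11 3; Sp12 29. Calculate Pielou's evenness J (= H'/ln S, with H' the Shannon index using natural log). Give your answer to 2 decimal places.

0.91

Total N = 3+23+8+7+12+5+4+15+10+19+3+29 = 138, so the proportions are 0.02174, 0.16667, 0.05797, 0.05072, 0.08696, 0.03623, 0.02899, 0.1087, 0.07246, 0.13768, 0.02174, 0.21014 (working shown to 5 dp, full precision carried).
H' = −Σ pᵢ ln pᵢ = −((-0.08323) + (-0.29863) + (-0.16509) + (-0.15123) + (-0.21238) + (-0.12021) + (-0.10264) + (-0.24122) + (-0.19019) + (-0.27300) + (-0.08323) + (-0.32782)) = 2.24886.
With S = 12 species, ln S = 2.48491, so J = 2.24886/2.48491 = 0.90501, i.e. 0.91 to 2 decimal places.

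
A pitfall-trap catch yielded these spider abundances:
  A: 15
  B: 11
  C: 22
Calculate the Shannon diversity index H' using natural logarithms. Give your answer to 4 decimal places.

Total N = 15+11+22 = 48, so the proportions are 0.3125, 0.229167, 0.458333 (working shown to 6 dp, full precision carried).
Each pᵢ ln pᵢ term: 0.3125×(-1.163151)=-0.363485, 0.229167×(-1.473306)=-0.337633, 0.458333×(-0.780159)=-0.357573.
Sum = -1.058690, so H' = 1.0587.

1.0587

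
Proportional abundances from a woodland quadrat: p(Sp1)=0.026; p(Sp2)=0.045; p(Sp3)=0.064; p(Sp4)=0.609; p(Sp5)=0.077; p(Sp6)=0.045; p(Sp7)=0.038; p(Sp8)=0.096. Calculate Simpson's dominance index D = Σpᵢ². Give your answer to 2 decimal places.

D = 0.026² + 0.045² + 0.064² + 0.609² + 0.077² + 0.045² + 0.038² + 0.096² = 0.0007 + 0.0020 + 0.0041 + 0.3709 + 0.0059 + 0.0020 + 0.0014 + 0.0092 = 0.3963 (working shown to 4 dp, full precision carried).
To 2 decimal places, D = 0.40.

0.40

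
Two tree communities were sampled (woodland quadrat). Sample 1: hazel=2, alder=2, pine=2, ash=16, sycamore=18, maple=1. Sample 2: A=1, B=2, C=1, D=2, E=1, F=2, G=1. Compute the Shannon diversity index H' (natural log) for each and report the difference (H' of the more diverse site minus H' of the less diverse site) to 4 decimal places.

Sample 1: N=41, proportions 0.0487805, 0.0487805, 0.0487805, 0.3902439, 0.4390244, 0.0243902, giving H' = 1.2612064 (working shown to 7 dp, full precision carried).
Sample 2: N=10, proportions 0.1, 0.2, 0.1, 0.2, 0.1, 0.2, 0.1, giving H' = 1.8866968.
Difference = |1.2612064 − 1.8866968| = 0.6254904, i.e. 0.6255 to 4 decimal places.

0.6255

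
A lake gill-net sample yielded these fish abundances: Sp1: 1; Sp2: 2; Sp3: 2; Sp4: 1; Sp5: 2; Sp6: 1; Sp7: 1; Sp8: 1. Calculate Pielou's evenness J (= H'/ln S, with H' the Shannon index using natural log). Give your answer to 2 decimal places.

0.97

Total N = 1+2+2+1+2+1+1+1 = 11, so the proportions are 0.0909, 0.1818, 0.1818, 0.0909, 0.1818, 0.0909, 0.0909, 0.0909 (working shown to 4 dp, full precision carried).
H' = −Σ pᵢ ln pᵢ = −((-0.2180) + (-0.3100) + (-0.3100) + (-0.2180) + (-0.3100) + (-0.2180) + (-0.2180) + (-0.2180)) = 2.0198.
With S = 8 species, ln S = 2.0794, so J = 2.0198/2.0794 = 0.9713, i.e. 0.97 to 2 decimal places.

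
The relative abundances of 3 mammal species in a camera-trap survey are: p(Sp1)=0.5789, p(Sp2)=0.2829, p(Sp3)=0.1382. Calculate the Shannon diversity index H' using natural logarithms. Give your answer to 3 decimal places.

Each pᵢ ln pᵢ term (working shown to 5 dp, full precision carried): 0.5789×(-0.54663)=-0.31644, 0.2829×(-1.26266)=-0.35721, 0.1382×(-1.97905)=-0.27351.
Sum = -0.94715, so H' = 0.947.

0.947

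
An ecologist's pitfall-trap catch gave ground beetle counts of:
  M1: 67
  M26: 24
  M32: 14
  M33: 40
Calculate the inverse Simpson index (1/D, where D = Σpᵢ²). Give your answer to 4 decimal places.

3.0644

Total N = 67+24+14+40 = 145, so the proportions are 0.462069, 0.1655172, 0.0965517, 0.2758621 (working shown to 7 dp, full precision carried).
D = 0.462069² + 0.1655172² + 0.0965517² + 0.2758621² = 0.2135077 + 0.0273960 + 0.0093222 + 0.0760999 = 0.3263258.
So 1/D = 3.064422, i.e. 3.0644 to 4 decimal places.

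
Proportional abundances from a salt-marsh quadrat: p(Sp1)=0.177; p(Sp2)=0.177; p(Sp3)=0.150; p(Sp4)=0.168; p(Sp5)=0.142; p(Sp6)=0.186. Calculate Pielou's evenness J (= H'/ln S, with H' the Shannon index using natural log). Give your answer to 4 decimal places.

H' = −Σ pᵢ ln pᵢ = −((-0.306494) + (-0.306494) + (-0.284568) + (-0.299677) + (-0.277174) + (-0.312854)) = 1.787261 (working shown to 6 dp, full precision carried).
With S = 6 species, ln S = 1.791759, so J = 1.787261/1.791759 = 0.997489, i.e. 0.9975 to 4 decimal places.

0.9975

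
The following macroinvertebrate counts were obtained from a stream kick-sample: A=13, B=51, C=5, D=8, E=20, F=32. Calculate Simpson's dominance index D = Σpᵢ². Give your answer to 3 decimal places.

Total N = 13+51+5+8+20+32 = 129, so the proportions are 0.10078, 0.39535, 0.03876, 0.06202, 0.15504, 0.24806 (working shown to 5 dp, full precision carried).
D = 0.10078² + 0.39535² + 0.03876² + 0.06202² + 0.15504² + 0.24806² = 0.01016 + 0.15630 + 0.00150 + 0.00385 + 0.02404 + 0.06153 = 0.25738.
To 3 decimal places, D = 0.257.

0.257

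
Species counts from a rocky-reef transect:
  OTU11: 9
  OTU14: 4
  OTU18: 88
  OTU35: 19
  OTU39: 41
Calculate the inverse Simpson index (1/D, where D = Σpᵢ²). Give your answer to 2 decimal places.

Total N = 9+4+88+19+41 = 161, so the proportions are 0.0559, 0.02484, 0.54658, 0.11801, 0.25466 (working shown to 5 dp, full precision carried).
D = 0.0559² + 0.02484² + 0.54658² + 0.11801² + 0.25466² = 0.00312 + 0.00062 + 0.29875 + 0.01393 + 0.06485 = 0.38127.
So 1/D = 2.6228, i.e. 2.62 to 2 decimal places.

2.62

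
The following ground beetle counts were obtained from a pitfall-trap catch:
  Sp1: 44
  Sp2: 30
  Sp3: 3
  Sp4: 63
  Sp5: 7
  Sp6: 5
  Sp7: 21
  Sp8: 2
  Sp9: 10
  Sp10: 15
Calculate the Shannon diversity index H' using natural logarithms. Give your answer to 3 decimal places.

Total N = 44+30+3+63+7+5+21+2+10+15 = 200, so the proportions are 0.22, 0.15, 0.015, 0.315, 0.035, 0.025, 0.105, 0.01, 0.05, 0.075 (working shown to 5 dp, full precision carried).
Each pᵢ ln pᵢ term: 0.22×(-1.51413)=-0.33311, 0.15×(-1.89712)=-0.28457, 0.015×(-4.19971)=-0.06300, 0.315×(-1.15518)=-0.36388, 0.035×(-3.35241)=-0.11733, 0.025×(-3.68888)=-0.09222, 0.105×(-2.25379)=-0.23665, 0.01×(-4.60517)=-0.04605, 0.05×(-2.99573)=-0.14979, 0.075×(-2.59027)=-0.19427.
Sum = -1.88087, so H' = 1.881.

1.881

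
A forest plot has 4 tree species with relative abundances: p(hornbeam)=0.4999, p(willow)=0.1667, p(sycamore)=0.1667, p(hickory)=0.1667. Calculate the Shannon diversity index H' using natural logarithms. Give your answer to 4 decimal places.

1.2426

Each pᵢ ln pᵢ term (working shown to 6 dp, full precision carried): 0.4999×(-0.693347)=-0.346604, 0.1667×(-1.791559)=-0.298653, 0.1667×(-1.791559)=-0.298653, 0.1667×(-1.791559)=-0.298653.
Sum = -1.242563, so H' = 1.2426.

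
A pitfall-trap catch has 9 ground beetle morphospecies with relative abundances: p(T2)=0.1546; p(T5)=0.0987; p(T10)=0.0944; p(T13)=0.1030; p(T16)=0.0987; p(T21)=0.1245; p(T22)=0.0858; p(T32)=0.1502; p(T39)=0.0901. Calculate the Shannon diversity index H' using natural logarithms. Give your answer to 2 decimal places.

Each pᵢ ln pᵢ term (working shown to 4 dp, full precision carried): 0.1546×(-1.8669)=-0.2886, 0.0987×(-2.3157)=-0.2286, 0.0944×(-2.3602)=-0.2228, 0.103×(-2.2730)=-0.2341, 0.0987×(-2.3157)=-0.2286, 0.1245×(-2.0834)=-0.2594, 0.0858×(-2.4557)=-0.2107, 0.1502×(-1.8958)=-0.2847, 0.0901×(-2.4068)=-0.2169.
Sum = -2.1744, so H' = 2.17.

2.17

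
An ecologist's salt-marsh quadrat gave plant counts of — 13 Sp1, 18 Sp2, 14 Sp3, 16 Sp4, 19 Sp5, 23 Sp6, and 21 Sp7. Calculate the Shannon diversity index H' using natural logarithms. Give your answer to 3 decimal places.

1.928

Total N = 13+18+14+16+19+23+21 = 124, so the proportions are 0.10484, 0.14516, 0.1129, 0.12903, 0.15323, 0.18548, 0.16935 (working shown to 5 dp, full precision carried).
Each pᵢ ln pᵢ term: 0.10484×(-2.25533)=-0.23645, 0.14516×(-1.92991)=-0.28015, 0.1129×(-2.18122)=-0.24627, 0.12903×(-2.04769)=-0.26422, 0.15323×(-1.87584)=-0.28743, 0.18548×(-1.68479)=-0.31250, 0.16935×(-1.77576)=-0.30073.
Sum = -1.92774, so H' = 1.928.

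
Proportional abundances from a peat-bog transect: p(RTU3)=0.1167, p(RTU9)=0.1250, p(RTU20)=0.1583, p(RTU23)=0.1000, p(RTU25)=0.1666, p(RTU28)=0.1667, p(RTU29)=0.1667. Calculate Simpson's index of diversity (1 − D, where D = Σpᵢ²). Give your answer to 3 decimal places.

D = 0.1167² + 0.125² + 0.1583² + 0.1² + 0.1666² + 0.1667² + 0.1667² = 0.01362 + 0.01562 + 0.02506 + 0.01000 + 0.02776 + 0.02779 + 0.02779 = 0.14764 (working shown to 5 dp, full precision carried).
So 1 − D = 0.85236, i.e. 0.852 to 3 decimal places.

0.852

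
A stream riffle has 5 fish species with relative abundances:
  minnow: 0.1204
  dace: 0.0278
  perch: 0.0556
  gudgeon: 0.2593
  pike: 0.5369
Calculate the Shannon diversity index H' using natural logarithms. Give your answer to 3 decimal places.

1.199

Each pᵢ ln pᵢ term (working shown to 5 dp, full precision carried): 0.1204×(-2.11694)=-0.25488, 0.0278×(-3.58272)=-0.09960, 0.0556×(-2.88957)=-0.16066, 0.2593×(-1.34977)=-0.35000, 0.5369×(-0.62194)=-0.33392.
Sum = -1.19906, so H' = 1.199.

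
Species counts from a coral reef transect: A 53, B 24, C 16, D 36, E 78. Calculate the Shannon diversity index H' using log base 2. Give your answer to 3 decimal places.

2.119

Total N = 53+24+16+36+78 = 207, so the proportions are 0.25604, 0.11594, 0.07729, 0.17391, 0.37681 (working shown to 5 dp, full precision carried).
Each pᵢ log₂ pᵢ term: 0.25604×(-1.96557)=-0.50326, 0.11594×(-3.10852)=-0.36041, 0.07729×(-3.69349)=-0.28549, 0.17391×(-2.52356)=-0.43888, 0.37681×(-1.40808)=-0.53058.
Sum = -2.11862, so H' = 2.119.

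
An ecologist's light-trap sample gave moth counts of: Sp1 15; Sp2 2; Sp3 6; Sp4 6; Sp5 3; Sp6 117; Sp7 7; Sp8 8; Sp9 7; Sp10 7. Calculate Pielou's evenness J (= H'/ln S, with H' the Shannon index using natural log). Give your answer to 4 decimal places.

Total N = 15+2+6+6+3+117+7+8+7+7 = 178, so the proportions are 0.08427, 0.011236, 0.033708, 0.033708, 0.016854, 0.657303, 0.039326, 0.044944, 0.039326, 0.039326 (working shown to 6 dp, full precision carried).
H' = −Σ pᵢ ln pᵢ = −((-0.208461) + (-0.050434) + (-0.114270) + (-0.114270) + (-0.068817) + (-0.275811) + (-0.127253) + (-0.139431) + (-0.127253) + (-0.127253)) = 1.353255.
With S = 10 species, ln S = 2.302585, so J = 1.353255/2.302585 = 0.587711, i.e. 0.5877 to 4 decimal places.

0.5877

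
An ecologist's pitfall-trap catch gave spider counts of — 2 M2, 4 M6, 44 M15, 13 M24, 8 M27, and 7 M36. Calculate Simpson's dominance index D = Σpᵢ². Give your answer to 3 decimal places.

0.368

Total N = 2+4+44+13+8+7 = 78, so the proportions are 0.02564, 0.05128, 0.5641, 0.16667, 0.10256, 0.08974 (working shown to 5 dp, full precision carried).
D = 0.02564² + 0.05128² + 0.5641² + 0.16667² + 0.10256² + 0.08974² = 0.00066 + 0.00263 + 0.31821 + 0.02778 + 0.01052 + 0.00805 = 0.36785.
To 3 decimal places, D = 0.368.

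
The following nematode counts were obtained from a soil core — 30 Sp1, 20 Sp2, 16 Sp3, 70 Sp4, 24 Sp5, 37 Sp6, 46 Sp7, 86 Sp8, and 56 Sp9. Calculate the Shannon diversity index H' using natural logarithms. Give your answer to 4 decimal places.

Total N = 30+20+16+70+24+37+46+86+56 = 385, so the proportions are 0.077922, 0.051948, 0.041558, 0.181818, 0.062338, 0.096104, 0.119481, 0.223377, 0.145455 (working shown to 6 dp, full precision carried).
Each pᵢ ln pᵢ term: 0.077922×(-2.552046)=-0.198861, 0.051948×(-2.957511)=-0.153637, 0.041558×(-3.180655)=-0.132183, 0.181818×(-1.704748)=-0.309954, 0.062338×(-2.775190)=-0.172999, 0.096104×(-2.342325)=-0.225107, 0.119481×(-2.124602)=-0.253849, 0.223377×(-1.498896)=-0.334818, 0.145455×(-1.927892)=-0.280421.
Sum = -2.061828, so H' = 2.0618.

2.0618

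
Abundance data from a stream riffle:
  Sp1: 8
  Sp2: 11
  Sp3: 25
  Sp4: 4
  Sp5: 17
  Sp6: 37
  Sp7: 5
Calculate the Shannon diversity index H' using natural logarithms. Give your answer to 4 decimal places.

Total N = 8+11+25+4+17+37+5 = 107, so the proportions are 0.074766, 0.102804, 0.233645, 0.037383, 0.158879, 0.345794, 0.046729 (working shown to 6 dp, full precision carried).
Each pᵢ ln pᵢ term: 0.074766×(-2.593387)=-0.193898, 0.102804×(-2.274934)=-0.233872, 0.233645×(-1.453953)=-0.339709, 0.037383×(-3.286534)=-0.122861, 0.158879×(-1.839615)=-0.292275, 0.345794×(-1.061911)=-0.367203, 0.046729×(-3.063391)=-0.143149.
Sum = -1.692967, so H' = 1.6930.

1.6930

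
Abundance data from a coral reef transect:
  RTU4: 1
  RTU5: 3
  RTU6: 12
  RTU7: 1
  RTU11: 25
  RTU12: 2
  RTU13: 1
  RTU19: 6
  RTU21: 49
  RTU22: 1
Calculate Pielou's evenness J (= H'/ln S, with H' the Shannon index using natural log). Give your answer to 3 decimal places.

Total N = 1+3+12+1+25+2+1+6+49+1 = 101, so the proportions are 0.0099, 0.0297, 0.11881, 0.0099, 0.24752, 0.0198, 0.0099, 0.05941, 0.48515, 0.0099 (working shown to 5 dp, full precision carried).
H' = −Σ pᵢ ln pᵢ = −((-0.04569) + (-0.10445) + (-0.25309) + (-0.04569) + (-0.34561) + (-0.07766) + (-0.04569) + (-0.16772) + (-0.35091) + (-0.04569)) = 1.48222.
With S = 10 species, ln S = 2.30259, so J = 1.48222/2.30259 = 0.64372, i.e. 0.644 to 3 decimal places.

0.644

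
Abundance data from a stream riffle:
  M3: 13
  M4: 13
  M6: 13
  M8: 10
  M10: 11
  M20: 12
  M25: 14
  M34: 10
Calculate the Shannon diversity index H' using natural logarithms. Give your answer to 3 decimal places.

2.072

Total N = 13+13+13+10+11+12+14+10 = 96, so the proportions are 0.13542, 0.13542, 0.13542, 0.10417, 0.11458, 0.125, 0.14583, 0.10417 (working shown to 5 dp, full precision carried).
Each pᵢ ln pᵢ term: 0.13542×(-1.99940)=-0.27075, 0.13542×(-1.99940)=-0.27075, 0.13542×(-1.99940)=-0.27075, 0.10417×(-2.26176)=-0.23560, 0.11458×(-2.16645)=-0.24824, 0.125×(-2.07944)=-0.25993, 0.14583×(-1.92529)=-0.28077, 0.10417×(-2.26176)=-0.23560.
Sum = -2.07240, so H' = 2.072.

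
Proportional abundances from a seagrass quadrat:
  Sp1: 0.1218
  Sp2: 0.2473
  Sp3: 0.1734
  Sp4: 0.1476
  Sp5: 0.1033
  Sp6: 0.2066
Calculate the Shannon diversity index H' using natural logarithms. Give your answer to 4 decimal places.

Each pᵢ ln pᵢ term (working shown to 6 dp, full precision carried): 0.1218×(-2.105375)=-0.256435, 0.2473×(-1.397153)=-0.345516, 0.1734×(-1.752154)=-0.303824, 0.1476×(-1.913249)=-0.282396, 0.1033×(-2.270118)=-0.234503, 0.2066×(-1.576971)=-0.325802.
Sum = -1.748475, so H' = 1.7485.

1.7485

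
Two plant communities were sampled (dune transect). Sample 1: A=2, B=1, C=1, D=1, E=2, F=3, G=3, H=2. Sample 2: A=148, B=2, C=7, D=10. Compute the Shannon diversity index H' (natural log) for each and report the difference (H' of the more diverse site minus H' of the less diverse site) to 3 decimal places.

Sample 1: N=15, proportions 0.13333, 0.06667, 0.06667, 0.06667, 0.13333, 0.2, 0.2, 0.13333, giving H' = 1.99135 (working shown to 5 dp, full precision carried).
Sample 2: N=167, proportions 0.88623, 0.01198, 0.04192, 0.05988, giving H' = 0.46158.
Difference = |1.99135 − 0.46158| = 1.52977, i.e. 1.530 to 3 decimal places.

1.530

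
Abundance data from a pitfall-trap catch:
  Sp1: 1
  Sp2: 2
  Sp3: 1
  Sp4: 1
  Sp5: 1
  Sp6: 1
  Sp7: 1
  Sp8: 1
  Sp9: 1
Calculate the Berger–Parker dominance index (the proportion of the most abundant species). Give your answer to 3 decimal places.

0.200

Total N = 1+2+1+1+1+1+1+1+1 = 10, so the proportions are 0.1, 0.2, 0.1, 0.1, 0.1, 0.1, 0.1, 0.1, 0.1 (working shown to 5 dp, full precision carried).
The largest proportion is 0.2, i.e. d = 0.200 to 3 decimal places.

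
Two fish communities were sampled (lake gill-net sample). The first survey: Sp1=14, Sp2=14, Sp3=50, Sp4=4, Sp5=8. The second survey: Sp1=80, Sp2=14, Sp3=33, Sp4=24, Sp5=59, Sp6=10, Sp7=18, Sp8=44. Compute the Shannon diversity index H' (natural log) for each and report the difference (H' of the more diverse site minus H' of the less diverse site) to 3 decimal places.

0.619

The first survey: N=90, proportions 0.15556, 0.15556, 0.55556, 0.04444, 0.08889, giving H' = 1.25897 (working shown to 5 dp, full precision carried).
The second survey: N=282, proportions 0.28369, 0.04965, 0.11702, 0.08511, 0.20922, 0.03546, 0.06383, 0.15603, giving H' = 1.87844.
Difference = |1.25897 − 1.87844| = 0.61947, i.e. 0.619 to 3 decimal places.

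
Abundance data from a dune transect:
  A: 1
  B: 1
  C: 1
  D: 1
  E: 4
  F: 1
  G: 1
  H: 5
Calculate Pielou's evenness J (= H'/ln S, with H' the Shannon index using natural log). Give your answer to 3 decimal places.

0.867

Total N = 1+1+1+1+4+1+1+5 = 15, so the proportions are 0.06667, 0.06667, 0.06667, 0.06667, 0.26667, 0.06667, 0.06667, 0.33333 (working shown to 5 dp, full precision carried).
H' = −Σ pᵢ ln pᵢ = −((-0.18054) + (-0.18054) + (-0.18054) + (-0.18054) + (-0.35247) + (-0.18054) + (-0.18054) + (-0.36620)) = 1.80189.
With S = 8 species, ln S = 2.07944, so J = 1.80189/2.07944 = 0.86653, i.e. 0.867 to 3 decimal places.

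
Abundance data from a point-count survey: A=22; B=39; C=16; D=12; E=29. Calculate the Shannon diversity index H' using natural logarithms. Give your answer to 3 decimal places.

Total N = 22+39+16+12+29 = 118, so the proportions are 0.18644, 0.33051, 0.13559, 0.10169, 0.24576 (working shown to 5 dp, full precision carried).
Each pᵢ ln pᵢ term: 0.18644×(-1.67964)=-0.31315, 0.33051×(-1.10712)=-0.36591, 0.13559×(-1.99810)=-0.27093, 0.10169×(-2.28578)=-0.23245, 0.24576×(-1.40339)=-0.34490.
Sum = -1.52735, so H' = 1.527.

1.527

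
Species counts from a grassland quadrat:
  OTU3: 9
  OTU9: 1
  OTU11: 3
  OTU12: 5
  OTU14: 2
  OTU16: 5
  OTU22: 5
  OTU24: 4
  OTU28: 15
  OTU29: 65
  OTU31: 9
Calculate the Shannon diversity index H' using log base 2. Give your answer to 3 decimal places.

Total N = 9+1+3+5+2+5+5+4+15+65+9 = 123, so the proportions are 0.07317, 0.00813, 0.02439, 0.04065, 0.01626, 0.04065, 0.04065, 0.03252, 0.12195, 0.52846, 0.07317 (working shown to 5 dp, full precision carried).
Each pᵢ log₂ pᵢ term: 0.07317×(-3.77259)=-0.27604, 0.00813×(-6.94251)=-0.05644, 0.02439×(-5.35755)=-0.13067, 0.04065×(-4.62059)=-0.18783, 0.01626×(-5.94251)=-0.09663, 0.04065×(-4.62059)=-0.18783, 0.04065×(-4.62059)=-0.18783, 0.03252×(-4.94251)=-0.16073, 0.12195×(-3.03562)=-0.37020, 0.52846×(-0.92015)=-0.48626, 0.07317×(-3.77259)=-0.27604.
Sum = -2.41650, so H' = 2.417.

2.417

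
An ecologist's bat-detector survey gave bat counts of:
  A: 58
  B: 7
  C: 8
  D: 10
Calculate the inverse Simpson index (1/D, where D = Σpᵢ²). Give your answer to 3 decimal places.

Total N = 58+7+8+10 = 83, so the proportions are 0.698795, 0.084337, 0.096386, 0.120482 (working shown to 6 dp, full precision carried).
D = 0.698795² + 0.084337² + 0.096386² + 0.120482² = 0.488315 + 0.007113 + 0.009290 + 0.014516 = 0.519234.
So 1/D = 1.92592, i.e. 1.926 to 3 decimal places.

1.926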